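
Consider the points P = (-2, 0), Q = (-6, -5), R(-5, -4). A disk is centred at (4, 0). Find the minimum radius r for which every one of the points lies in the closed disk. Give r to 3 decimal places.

11.180

The required radius is the distance from (4, 0) to the farthest point.
Squared distances: 36, 125, 97.
Maximum is 125, attained at Q.
r = √125 ≈ 11.180.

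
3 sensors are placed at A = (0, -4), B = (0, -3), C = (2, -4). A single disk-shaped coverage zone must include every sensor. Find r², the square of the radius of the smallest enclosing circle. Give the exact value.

Side lengths²: AB² = 1, AC² = 4, BC² = 5.
Since BC² = 5 ≥ 4 + 1 = 5, the angle opposite BC is not acute, so the smallest enclosing circle has BC as diameter.
Centre = midpoint of BC = (1, -3.5), r² = 5/4 = 1.25.

1.25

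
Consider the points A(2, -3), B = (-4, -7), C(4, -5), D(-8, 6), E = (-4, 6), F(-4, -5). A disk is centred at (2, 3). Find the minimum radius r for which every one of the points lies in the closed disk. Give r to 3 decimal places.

11.662

The required radius is the distance from (2, 3) to the farthest point.
Squared distances: 36, 136, 68, 109, 45, 100.
Maximum is 136, attained at B.
r = √136 ≈ 11.662.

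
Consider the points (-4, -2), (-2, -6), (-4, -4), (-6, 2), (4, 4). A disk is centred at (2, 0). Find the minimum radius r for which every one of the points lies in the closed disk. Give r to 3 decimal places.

8.246

The required radius is the distance from (2, 0) to the farthest point.
Squared distances: 40, 52, 52, 68, 20.
Maximum is 68, attained at (-6, 2).
r = √68 ≈ 8.246.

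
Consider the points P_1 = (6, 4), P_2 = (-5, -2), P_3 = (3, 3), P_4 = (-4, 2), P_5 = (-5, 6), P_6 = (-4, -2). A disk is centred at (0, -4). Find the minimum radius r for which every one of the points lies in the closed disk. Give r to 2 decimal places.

The required radius is the distance from (0, -4) to the farthest point.
Squared distances: 100, 29, 58, 52, 125, 20.
Maximum is 125, attained at P_5.
r = √125 ≈ 11.18.

11.18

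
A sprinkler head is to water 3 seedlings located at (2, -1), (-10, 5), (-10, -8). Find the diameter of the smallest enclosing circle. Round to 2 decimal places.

Call the three points A, B, C in the order given.
Side lengths²: AB² = 180, AC² = 193, BC² = 169.
Since AC² = 193 < 180 + 169 = 349, the triangle is acute, so the smallest enclosing circle is the circumcircle.
Circumcentre = (-5.75, -1.5), r² = 60.3125.
Diameter = 2r = 2√(60.3125) ≈ 15.53.

15.53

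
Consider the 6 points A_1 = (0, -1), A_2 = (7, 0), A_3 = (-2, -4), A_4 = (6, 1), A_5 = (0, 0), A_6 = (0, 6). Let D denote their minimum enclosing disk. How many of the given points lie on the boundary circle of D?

3

The minimum enclosing circle of a finite set is fixed by two of the points (as a diameter) or three (as a circumcircle).
The minimum enclosing circle is determined by three boundary points: A_2, A_3, A_6.
Their circumcentre is (113/82, 43/82) with r² = 107185/3362.
The farthest remaining point A_4 is at distance² 72581/3362 ≤ 107185/3362.
The points at distance exactly r from the centre are A_2, A_3, A_6 — 3 points.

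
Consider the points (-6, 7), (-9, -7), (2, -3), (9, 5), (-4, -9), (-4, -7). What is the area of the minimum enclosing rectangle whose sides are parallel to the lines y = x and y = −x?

270

In coordinates u = x + y, v = x − y the rectangle is axis-aligned; the map (x,y)→(u,v) scales areas by 2.
u-values: 1, -16, -1, 14, -13, -11; range = 14 − (-16) = 30.
v-values: -13, -2, 5, 4, 5, 3; range = 5 − (-13) = 18.
Area = (30 × 18) / 2 = 270.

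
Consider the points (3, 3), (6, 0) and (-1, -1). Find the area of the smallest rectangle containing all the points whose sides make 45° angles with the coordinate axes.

In coordinates u = x + y, v = x − y the rectangle is axis-aligned; the map (x,y)→(u,v) scales areas by 2.
u-values: 6, 6, -2; range = 6 − (-2) = 8.
v-values: 0, 6, 0; range = 6 − 0 = 6.
Area = (8 × 6) / 2 = 24.

24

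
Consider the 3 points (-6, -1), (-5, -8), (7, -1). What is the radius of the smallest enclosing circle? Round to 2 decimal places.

Call the three points A, B, C in the order given.
Side lengths²: AB² = 50, AC² = 169, BC² = 193.
Since BC² = 193 < 169 + 50 = 219, the triangle is acute, so the smallest enclosing circle is the circumcircle.
Circumcentre = (0.5, -51/14), r² = 4825/98.
r = √(4825/98) ≈ 7.02.

7.02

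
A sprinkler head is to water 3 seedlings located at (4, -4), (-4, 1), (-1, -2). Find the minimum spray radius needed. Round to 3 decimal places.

Call the three points A, B, C in the order given.
Side lengths²: AB² = 89, AC² = 29, BC² = 18.
Since AB² = 89 ≥ 29 + 18 = 47, the angle opposite AB is not acute, so the smallest enclosing circle has AB as diameter.
Centre = midpoint of AB = (0, -1.5), r² = 89/4 = 22.25.
r = √(22.25) ≈ 4.717.

4.717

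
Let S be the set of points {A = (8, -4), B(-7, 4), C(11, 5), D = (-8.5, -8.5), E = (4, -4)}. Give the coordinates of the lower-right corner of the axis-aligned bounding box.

x-range [-8.5, 11], y-range [-8.5, 5].
The lower-right corner is (11, -8.5).

(11, -8.5)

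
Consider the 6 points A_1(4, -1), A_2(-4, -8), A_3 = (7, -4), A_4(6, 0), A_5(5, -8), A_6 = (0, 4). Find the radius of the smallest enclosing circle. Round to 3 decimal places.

6.852

The minimum enclosing circle is determined by three boundary points: A_2, A_5, A_6.
Their circumcentre is (0.5, -17/6) with r² = 845/18.
The farthest remaining point A_3 is at distance² 785/18 ≤ 845/18.
r = √(845/18) ≈ 6.852.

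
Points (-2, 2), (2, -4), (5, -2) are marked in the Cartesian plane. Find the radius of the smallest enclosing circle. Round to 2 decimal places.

4.03

Call the three points A, B, C in the order given.
Side lengths²: AB² = 52, AC² = 65, BC² = 13.
Since AC² = 65 ≥ 52 + 13 = 65, the angle opposite AC is not acute, so the smallest enclosing circle has AC as diameter.
Centre = midpoint of AC = (1.5, 0), r² = 65/4 = 16.25.
r = √(16.25) ≈ 4.03.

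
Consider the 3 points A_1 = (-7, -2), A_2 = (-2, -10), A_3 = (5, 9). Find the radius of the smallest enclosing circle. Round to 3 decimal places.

Side lengths²: A_1A_2² = 89, A_1A_3² = 265, A_2A_3² = 410.
Since A_2A_3² = 410 ≥ 265 + 89 = 354, the angle opposite A_2A_3 is not acute, so the smallest enclosing circle has A_2A_3 as diameter.
Centre = midpoint of A_2A_3 = (1.5, -0.5), r² = 410/4 = 102.5.
r = √(102.5) ≈ 10.124.

10.124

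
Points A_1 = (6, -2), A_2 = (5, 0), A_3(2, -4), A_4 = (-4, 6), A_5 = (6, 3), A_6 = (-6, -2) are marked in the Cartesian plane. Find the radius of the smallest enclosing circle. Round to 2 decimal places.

6.60

A smallest enclosing disk is always determined by at most three of the input points on its boundary.
The minimum enclosing circle is determined by three boundary points: A_1, A_4, A_6.
Their circumcentre is (0, 0.75) with r² = 43.5625.
The farthest remaining point A_5 is at distance² 41.0625 ≤ 43.5625.
r = √(43.5625) ≈ 6.60.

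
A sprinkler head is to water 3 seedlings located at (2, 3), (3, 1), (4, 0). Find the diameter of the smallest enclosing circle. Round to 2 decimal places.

3.61

Call the three points A, B, C in the order given.
Side lengths²: AB² = 5, AC² = 13, BC² = 2.
Since AC² = 13 ≥ 5 + 2 = 7, the angle opposite AC is not acute, so the smallest enclosing circle has AC as diameter.
Centre = midpoint of AC = (3, 1.5), r² = 13/4 = 3.25.
Diameter = 2r = 2√(3.25) ≈ 3.61.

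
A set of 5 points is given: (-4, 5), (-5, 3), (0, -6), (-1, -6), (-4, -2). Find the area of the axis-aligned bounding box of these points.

55

x ranges over [-5, 0], width 5.
y ranges over [-6, 5], height 11.
Area = 5 × 11 = 55.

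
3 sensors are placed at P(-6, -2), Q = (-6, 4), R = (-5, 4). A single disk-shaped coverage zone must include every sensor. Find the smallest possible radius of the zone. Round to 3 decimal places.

Side lengths²: PQ² = 36, PR² = 37, QR² = 1.
Since PR² = 37 ≥ 36 + 1 = 37, the angle opposite PR is not acute, so the smallest enclosing circle has PR as diameter.
Centre = midpoint of PR = (-5.5, 1), r² = 37/4 = 9.25.
r = √(9.25) ≈ 3.041.

3.041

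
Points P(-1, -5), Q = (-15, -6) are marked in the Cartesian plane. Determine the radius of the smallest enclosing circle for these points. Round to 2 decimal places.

7.02

The smallest circle enclosing two points has them as diameter endpoints.
Centre = midpoint = (-8, -5.5); r² = |PQ|²/4 = 197/4 = 49.25.
r = √(49.25) ≈ 7.02.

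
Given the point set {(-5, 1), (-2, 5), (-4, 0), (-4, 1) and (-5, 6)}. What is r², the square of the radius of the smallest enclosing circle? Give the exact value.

5365/578

The minimum enclosing circle is determined by three boundary points: (-2, 5), (-4, 0), (-5, 6).
Their circumcentre is (-147/34, 103/34) with r² = 5365/578.
The farthest remaining point (-5, 1) is at distance² 2645/578 ≤ 5365/578.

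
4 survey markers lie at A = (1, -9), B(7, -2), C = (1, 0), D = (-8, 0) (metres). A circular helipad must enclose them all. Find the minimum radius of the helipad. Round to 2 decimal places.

A smallest enclosing disk is always determined by at most three of the input points on its boundary.
The minimum enclosing circle is determined by three boundary points: A, B, D.
Their circumcentre is (-15/26, -41/26) with r² = 19465/338.
The farthest remaining point C is at distance² 1681/338 ≤ 19465/338.
r = √(19465/338) ≈ 7.59.

7.59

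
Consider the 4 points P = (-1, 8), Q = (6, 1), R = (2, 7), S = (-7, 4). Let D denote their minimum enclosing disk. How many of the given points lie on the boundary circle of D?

A smallest enclosing disk is always determined by at most three of the input points on its boundary.
The farthest pair is Q–S with squared distance 178. The circle on this segment as diameter has centre (-0.5, 2.5) and r² = 178/4 = 44.5.
Check P: distance² to centre = 30.5 ≤ 44.5, so it lies inside.
All remaining points lie in this disk, and no smaller disk contains both endpoints, so this is the minimum enclosing circle.
The points at distance exactly r from the centre are Q, S — 2 points.

2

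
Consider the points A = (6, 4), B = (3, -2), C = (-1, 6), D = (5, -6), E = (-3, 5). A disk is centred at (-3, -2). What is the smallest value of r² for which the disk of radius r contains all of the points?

The required radius is the distance from (-3, -2) to the farthest point.
Squared distances: 117, 36, 68, 80, 49.
Maximum is 117, attained at A.

117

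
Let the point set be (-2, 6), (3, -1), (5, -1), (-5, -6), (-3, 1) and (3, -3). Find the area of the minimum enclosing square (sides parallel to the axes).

The bounding box has width 10 and height 12.
An axis-aligned square enclosing the set must have side ≥ max(width, height).
So the minimum side is max(10, 12) = 12.
Area = 12² = 144.

144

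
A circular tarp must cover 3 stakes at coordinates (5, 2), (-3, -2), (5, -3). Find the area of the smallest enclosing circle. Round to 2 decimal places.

63.81

Call the three points A, B, C in the order given.
Side lengths²: AB² = 80, AC² = 25, BC² = 65.
Since AB² = 80 < 65 + 25 = 90, the triangle is acute, so the smallest enclosing circle is the circumcircle.
Circumcentre = (1.25, -0.5), r² = 20.3125.
Area = π·r² = π·20.3125 ≈ 63.81.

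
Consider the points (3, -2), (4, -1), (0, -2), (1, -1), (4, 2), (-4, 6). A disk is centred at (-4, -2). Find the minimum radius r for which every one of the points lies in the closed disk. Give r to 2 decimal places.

8.94

The required radius is the distance from (-4, -2) to the farthest point.
Squared distances: 49, 65, 16, 26, 80, 64.
Maximum is 80, attained at (4, 2).
r = √80 ≈ 8.94.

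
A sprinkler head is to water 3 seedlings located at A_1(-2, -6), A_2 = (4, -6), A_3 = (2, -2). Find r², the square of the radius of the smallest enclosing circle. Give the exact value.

Side lengths²: A_1A_2² = 36, A_1A_3² = 32, A_2A_3² = 20.
Since A_1A_2² = 36 < 32 + 20 = 52, the triangle is acute, so the smallest enclosing circle is the circumcircle.
Circumcentre = (1, -5), r² = 10.

10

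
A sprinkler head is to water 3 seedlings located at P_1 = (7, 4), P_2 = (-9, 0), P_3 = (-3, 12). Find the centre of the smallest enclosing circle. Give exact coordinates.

Side lengths²: P_1P_2² = 272, P_1P_3² = 164, P_2P_3² = 180.
Since P_1P_2² = 272 < 180 + 164 = 344, the triangle is acute, so the smallest enclosing circle is the circumcircle.
Circumcentre = (-10/7, 26/7), r² = 3485/49.
Centre = (-10/7, 26/7).

(-10/7, 26/7)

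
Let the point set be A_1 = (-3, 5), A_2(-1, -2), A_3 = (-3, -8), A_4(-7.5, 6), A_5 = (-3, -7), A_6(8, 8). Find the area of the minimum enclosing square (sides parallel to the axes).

256

The bounding box has width 15.5 and height 16.
An axis-aligned square enclosing the set must have side ≥ max(width, height).
So the minimum side is max(15.5, 16) = 16.
Area = 16² = 256.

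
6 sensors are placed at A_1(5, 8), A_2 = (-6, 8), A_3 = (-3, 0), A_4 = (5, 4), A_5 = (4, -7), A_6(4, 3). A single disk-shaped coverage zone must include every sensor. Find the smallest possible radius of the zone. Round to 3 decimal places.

The minimum enclosing circle is determined by three boundary points: A_1, A_2, A_5.
Their circumcentre is (-0.5, 5/6) with r² = 1469/18.
The farthest remaining point A_4 is at distance² 725/18 ≤ 1469/18.
r = √(1469/18) ≈ 9.034.

9.034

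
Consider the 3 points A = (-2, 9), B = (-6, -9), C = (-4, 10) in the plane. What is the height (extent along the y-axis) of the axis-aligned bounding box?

max y = 10, min y = -9, so height = 19.

19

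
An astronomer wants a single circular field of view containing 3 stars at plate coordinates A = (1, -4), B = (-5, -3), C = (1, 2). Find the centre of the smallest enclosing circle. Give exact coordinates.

(-19/12, -1)

Side lengths²: AB² = 37, AC² = 36, BC² = 61.
Since BC² = 61 < 37 + 36 = 73, the triangle is acute, so the smallest enclosing circle is the circumcircle.
Circumcentre = (-19/12, -1), r² = 2257/144.
Centre = (-19/12, -1).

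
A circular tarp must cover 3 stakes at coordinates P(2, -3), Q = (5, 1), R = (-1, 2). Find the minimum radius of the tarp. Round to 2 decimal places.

Side lengths²: PQ² = 25, PR² = 34, QR² = 37.
Since QR² = 37 < 34 + 25 = 59, the triangle is acute, so the smallest enclosing circle is the circumcircle.
Circumcentre = (97/54, 5/18), r² = 15725/1458.
r = √(15725/1458) ≈ 3.28.

3.28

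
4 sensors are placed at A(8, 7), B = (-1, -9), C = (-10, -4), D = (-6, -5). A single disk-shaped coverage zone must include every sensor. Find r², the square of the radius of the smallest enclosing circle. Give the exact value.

111.25

The farthest pair is A–C with squared distance 445. The circle on this segment as diameter has centre (-1, 1.5) and r² = 445/4 = 111.25.
Check B: distance² to centre = 110.25 ≤ 111.25, so it lies inside.
All remaining points lie in this disk, and no smaller disk contains both endpoints, so this is the minimum enclosing circle.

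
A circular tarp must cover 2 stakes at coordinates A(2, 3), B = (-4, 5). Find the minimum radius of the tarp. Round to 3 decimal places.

3.162

The smallest circle enclosing two points has them as diameter endpoints.
Centre = midpoint = (-1, 4); r² = |AB|²/4 = 40/4 = 10.
r = √10 ≈ 3.162.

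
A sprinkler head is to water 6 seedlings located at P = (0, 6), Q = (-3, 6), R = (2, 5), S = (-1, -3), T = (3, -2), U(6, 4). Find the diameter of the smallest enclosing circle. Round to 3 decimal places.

10.928

The minimum enclosing circle of a finite set is fixed by two of the points (as a diameter) or three (as a circumcircle).
The minimum enclosing circle is determined by three boundary points: Q, S, U.
Their circumcentre is (19/22, 47/22) with r² = 7225/242.
The farthest remaining point T is at distance² 5245/242 ≤ 7225/242.
Diameter = 2r = 2√(7225/242) ≈ 10.928.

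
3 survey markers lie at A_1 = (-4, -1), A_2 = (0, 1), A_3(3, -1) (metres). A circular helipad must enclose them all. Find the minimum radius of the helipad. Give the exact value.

Side lengths²: A_1A_2² = 20, A_1A_3² = 49, A_2A_3² = 13.
Since A_1A_3² = 49 ≥ 20 + 13 = 33, the angle opposite A_1A_3 is not acute, so the smallest enclosing circle has A_1A_3 as diameter.
Centre = midpoint of A_1A_3 = (-0.5, -1), r² = 49/4 = 12.25.
r = √(12.25) = 3.5.

3.5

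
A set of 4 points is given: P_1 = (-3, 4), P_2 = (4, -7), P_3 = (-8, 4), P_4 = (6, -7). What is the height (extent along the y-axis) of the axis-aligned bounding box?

max y = 4, min y = -7, so height = 11.

11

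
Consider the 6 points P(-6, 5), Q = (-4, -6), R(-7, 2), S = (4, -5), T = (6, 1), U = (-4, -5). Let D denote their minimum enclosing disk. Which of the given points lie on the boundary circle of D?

P, S, T

The minimum enclosing circle of a finite set is fixed by two of the points (as a diameter) or three (as a circumcircle).
The farthest pair is P–S with squared distance 200. The circle on this segment as diameter has centre (-1, 0) and r² = 200/4 = 50.
Check Q: distance² to centre = 45 ≤ 50, so it lies inside.
All remaining points lie in this disk, and no smaller disk contains both endpoints, so this is the minimum enclosing circle.
The points at distance exactly r from the centre are P, S, T — 3 points.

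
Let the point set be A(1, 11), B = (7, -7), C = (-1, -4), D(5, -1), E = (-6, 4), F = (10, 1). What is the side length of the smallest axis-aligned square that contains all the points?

18

The bounding box has width 16 and height 18.
An axis-aligned square enclosing the set must have side ≥ max(width, height).
So the minimum side is max(16, 18) = 18.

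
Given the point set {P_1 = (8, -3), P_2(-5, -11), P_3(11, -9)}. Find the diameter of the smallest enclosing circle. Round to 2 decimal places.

16.19

Side lengths²: P_1P_2² = 233, P_1P_3² = 45, P_2P_3² = 260.
Since P_2P_3² = 260 < 233 + 45 = 278, the triangle is acute, so the smallest enclosing circle is the circumcircle.
Circumcentre = (99/34, -158/17), r² = 75725/1156.
Diameter = 2r = 2√(75725/1156) ≈ 16.19.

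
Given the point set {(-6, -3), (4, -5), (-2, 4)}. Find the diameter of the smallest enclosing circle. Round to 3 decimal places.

Call the three points A, B, C in the order given.
Side lengths²: AB² = 104, AC² = 65, BC² = 117.
Since BC² = 117 < 104 + 65 = 169, the triangle is acute, so the smallest enclosing circle is the circumcircle.
Circumcentre = (-0.5, -1.5), r² = 32.5.
Diameter = 2r = 2√(32.5) ≈ 11.402.

11.402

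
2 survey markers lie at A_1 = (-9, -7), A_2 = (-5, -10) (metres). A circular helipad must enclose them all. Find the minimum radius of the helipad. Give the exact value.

The smallest circle enclosing two points has them as diameter endpoints.
Centre = midpoint = (-7, -8.5); r² = |A_1A_2|²/4 = 25/4 = 6.25.
r = √(6.25) = 2.5.

2.5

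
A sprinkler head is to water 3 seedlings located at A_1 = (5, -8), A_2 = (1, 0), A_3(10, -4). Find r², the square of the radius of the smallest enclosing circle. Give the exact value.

19885/784

Side lengths²: A_1A_2² = 80, A_1A_3² = 41, A_2A_3² = 97.
Since A_2A_3² = 97 < 80 + 41 = 121, the triangle is acute, so the smallest enclosing circle is the circumcircle.
Circumcentre = (71/14, -83/28), r² = 19885/784.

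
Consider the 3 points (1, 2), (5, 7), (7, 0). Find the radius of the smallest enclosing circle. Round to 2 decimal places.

3.88

Call the three points A, B, C in the order given.
Side lengths²: AB² = 41, AC² = 40, BC² = 53.
Since BC² = 53 < 41 + 40 = 81, the triangle is acute, so the smallest enclosing circle is the circumcircle.
Circumcentre = (179/38, 119/38), r² = 10865/722.
r = √(10865/722) ≈ 3.88.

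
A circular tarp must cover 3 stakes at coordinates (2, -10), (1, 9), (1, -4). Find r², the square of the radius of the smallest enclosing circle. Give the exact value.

Call the three points A, B, C in the order given.
Side lengths²: AB² = 362, AC² = 37, BC² = 169.
Since AB² = 362 ≥ 169 + 37 = 206, the angle opposite AB is not acute, so the smallest enclosing circle has AB as diameter.
Centre = midpoint of AB = (1.5, -0.5), r² = 362/4 = 90.5.

90.5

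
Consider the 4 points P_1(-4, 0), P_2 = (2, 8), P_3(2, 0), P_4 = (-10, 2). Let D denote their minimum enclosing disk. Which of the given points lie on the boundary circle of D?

P_2, P_3, P_4

A smallest enclosing disk is always determined by at most three of the input points on its boundary.
The minimum enclosing circle is determined by three boundary points: P_2, P_3, P_4.
Their circumcentre is (-3.5, 4) with r² = 46.25.
The farthest remaining point P_1 is at distance² 16.25 ≤ 46.25.
The points at distance exactly r from the centre are P_2, P_3, P_4 — 3 points.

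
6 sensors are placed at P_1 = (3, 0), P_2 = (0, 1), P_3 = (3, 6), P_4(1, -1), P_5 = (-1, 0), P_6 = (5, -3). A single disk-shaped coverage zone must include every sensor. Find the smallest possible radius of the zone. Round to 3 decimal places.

4.646

The minimum enclosing circle of a finite set is fixed by two of the points (as a diameter) or three (as a circumcircle).
The minimum enclosing circle is determined by three boundary points: P_3, P_5, P_6.
Their circumcentre is (3.4375, 1.375) with r² = 21.58203125.
The farthest remaining point P_2 is at distance² 11.95703125 ≤ 21.58203125.
r = √(21.58203125) ≈ 4.646.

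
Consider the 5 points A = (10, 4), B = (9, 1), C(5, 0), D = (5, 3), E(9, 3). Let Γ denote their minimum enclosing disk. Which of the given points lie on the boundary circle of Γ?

A, C

By Welzl's lemma the MEC is supported by two points (diametrically opposite) or three points (on a circumcircle).
The farthest pair is A–C with squared distance 41. The circle on this segment as diameter has centre (7.5, 2) and r² = 41/4 = 10.25.
Check B: distance² to centre = 3.25 ≤ 10.25, so it lies inside.
All remaining points lie in this disk, and no smaller disk contains both endpoints, so this is the minimum enclosing circle.
The points at distance exactly r from the centre are A, C — 2 points.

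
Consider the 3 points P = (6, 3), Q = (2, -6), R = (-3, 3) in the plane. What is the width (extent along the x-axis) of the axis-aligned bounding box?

max x = 6, min x = -3, so width = 9.

9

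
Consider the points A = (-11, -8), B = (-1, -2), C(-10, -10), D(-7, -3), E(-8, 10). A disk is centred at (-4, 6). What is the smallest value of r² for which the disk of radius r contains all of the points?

292

The required radius is the distance from (-4, 6) to the farthest point.
Squared distances: 245, 73, 292, 90, 32.
Maximum is 292, attained at C.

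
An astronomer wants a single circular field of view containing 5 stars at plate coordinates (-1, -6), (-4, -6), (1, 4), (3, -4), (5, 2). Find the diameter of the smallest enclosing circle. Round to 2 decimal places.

12.04

A smallest enclosing disk is always determined by at most three of the input points on its boundary.
The farthest pair is (-4, -6)–(5, 2) with squared distance 145. The circle on this segment as diameter has centre (0.5, -2) and r² = 145/4 = 36.25.
Check (-1, -6): distance² to centre = 18.25 ≤ 36.25, so it lies inside.
All remaining points lie in this disk, and no smaller disk contains both endpoints, so this is the minimum enclosing circle.
Diameter = 2r = 2√(36.25) ≈ 12.04.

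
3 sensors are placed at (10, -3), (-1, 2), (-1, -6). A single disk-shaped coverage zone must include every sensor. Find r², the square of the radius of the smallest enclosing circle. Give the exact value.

Call the three points A, B, C in the order given.
Side lengths²: AB² = 146, AC² = 130, BC² = 64.
Since AB² = 146 < 130 + 64 = 194, the triangle is acute, so the smallest enclosing circle is the circumcircle.
Circumcentre = (42/11, -2), r² = 4745/121.

4745/121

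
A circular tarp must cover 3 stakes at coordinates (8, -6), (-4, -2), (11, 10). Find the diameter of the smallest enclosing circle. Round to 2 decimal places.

Call the three points A, B, C in the order given.
Side lengths²: AB² = 160, AC² = 265, BC² = 369.
Since BC² = 369 < 265 + 160 = 425, the triangle is acute, so the smallest enclosing circle is the circumcircle.
Circumcentre = (147/34, 101/34), r² = 54325/578.
Diameter = 2r = 2√(54325/578) ≈ 19.39.

19.39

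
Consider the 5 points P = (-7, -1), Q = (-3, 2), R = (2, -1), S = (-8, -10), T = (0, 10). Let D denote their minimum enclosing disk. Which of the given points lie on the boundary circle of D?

By Welzl's lemma the MEC is supported by two points (diametrically opposite) or three points (on a circumcircle).
The farthest pair is S–T with squared distance 464. The circle on this segment as diameter has centre (-4, 0) and r² = 464/4 = 116.
Check P: distance² to centre = 10 ≤ 116, so it lies inside.
All remaining points lie in this disk, and no smaller disk contains both endpoints, so this is the minimum enclosing circle.
The points at distance exactly r from the centre are S, T — 2 points.

S, T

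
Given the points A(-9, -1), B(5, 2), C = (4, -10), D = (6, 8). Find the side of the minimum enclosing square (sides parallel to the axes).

18

The bounding box has width 15 and height 18.
An axis-aligned square enclosing the set must have side ≥ max(width, height).
So the minimum side is max(15, 18) = 18.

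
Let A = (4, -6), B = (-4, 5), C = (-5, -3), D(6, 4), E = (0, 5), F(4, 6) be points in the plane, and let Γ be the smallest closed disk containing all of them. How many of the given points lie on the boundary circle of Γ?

3

A smallest enclosing disk is always determined by at most three of the input points on its boundary.
The minimum enclosing circle is determined by three boundary points: A, B, F.
Their circumcentre is (0.6875, 0) with r² = 46.97265625.
The farthest remaining point D is at distance² 44.22265625 ≤ 46.97265625.
The points at distance exactly r from the centre are A, B, F — 3 points.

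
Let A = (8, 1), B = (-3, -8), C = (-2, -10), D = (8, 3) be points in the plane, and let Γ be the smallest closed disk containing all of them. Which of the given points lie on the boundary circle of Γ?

The minimum enclosing circle of a finite set is fixed by two of the points (as a diameter) or three (as a circumcircle).
The farthest pair is C–D with squared distance 269. The circle on this segment as diameter has centre (3, -3.5) and r² = 269/4 = 67.25.
Check A: distance² to centre = 45.25 ≤ 67.25, so it lies inside.
All remaining points lie in this disk, and no smaller disk contains both endpoints, so this is the minimum enclosing circle.
The points at distance exactly r from the centre are C, D — 2 points.

C, D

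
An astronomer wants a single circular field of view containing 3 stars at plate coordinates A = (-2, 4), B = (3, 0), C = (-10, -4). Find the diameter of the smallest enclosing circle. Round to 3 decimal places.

13.601

Side lengths²: AB² = 41, AC² = 128, BC² = 185.
Since BC² = 185 ≥ 128 + 41 = 169, the angle opposite BC is not acute, so the smallest enclosing circle has BC as diameter.
Centre = midpoint of BC = (-3.5, -2), r² = 185/4 = 46.25.
Diameter = 2r = 2√(46.25) ≈ 13.601.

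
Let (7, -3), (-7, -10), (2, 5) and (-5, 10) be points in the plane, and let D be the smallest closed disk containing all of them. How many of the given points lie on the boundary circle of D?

3

By Welzl's lemma the MEC is supported by two points (diametrically opposite) or three points (on a circumcircle).
The minimum enclosing circle is determined by three boundary points: (7, -3), (-7, -10), (-5, 10).
Their circumcentre is (-59/19, -11/38) with r² = 158065/1444.
The farthest remaining point (2, 5) is at distance² 78037/1444 ≤ 158065/1444.
The points at distance exactly r from the centre are (7, -3), (-7, -10), (-5, 10) — 3 points.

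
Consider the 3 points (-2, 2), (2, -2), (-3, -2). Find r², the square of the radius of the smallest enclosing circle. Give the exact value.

8.5

Call the three points A, B, C in the order given.
Side lengths²: AB² = 32, AC² = 17, BC² = 25.
Since AB² = 32 < 25 + 17 = 42, the triangle is acute, so the smallest enclosing circle is the circumcircle.
Circumcentre = (-0.5, -0.5), r² = 8.5.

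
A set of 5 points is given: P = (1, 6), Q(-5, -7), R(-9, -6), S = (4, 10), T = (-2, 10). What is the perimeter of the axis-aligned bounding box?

60

Width = max x − min x = 4 − (-9) = 13.
Height = max y − min y = 10 − (-7) = 17.
Perimeter = 2(13 + 17) = 60.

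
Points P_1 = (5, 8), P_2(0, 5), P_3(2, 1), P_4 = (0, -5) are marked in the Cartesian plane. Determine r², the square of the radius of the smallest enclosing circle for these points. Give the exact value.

48.5

The farthest pair is P_1–P_4 with squared distance 194. The circle on this segment as diameter has centre (2.5, 1.5) and r² = 194/4 = 48.5.
Check P_2: distance² to centre = 18.5 ≤ 48.5, so it lies inside.
All remaining points lie in this disk, and no smaller disk contains both endpoints, so this is the minimum enclosing circle.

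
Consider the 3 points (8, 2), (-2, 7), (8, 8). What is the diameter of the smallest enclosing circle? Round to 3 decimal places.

11.236

Call the three points A, B, C in the order given.
Side lengths²: AB² = 125, AC² = 36, BC² = 101.
Since AB² = 125 < 101 + 36 = 137, the triangle is acute, so the smallest enclosing circle is the circumcircle.
Circumcentre = (3.25, 5), r² = 31.5625.
Diameter = 2r = 2√(31.5625) ≈ 11.236.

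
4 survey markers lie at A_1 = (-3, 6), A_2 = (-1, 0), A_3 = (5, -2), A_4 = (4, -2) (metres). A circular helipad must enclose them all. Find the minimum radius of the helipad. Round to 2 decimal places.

5.66

By Welzl's lemma the MEC is supported by two points (diametrically opposite) or three points (on a circumcircle).
The farthest pair is A_1–A_3 with squared distance 128. The circle on this segment as diameter has centre (1, 2) and r² = 128/4 = 32.
Check A_2: distance² to centre = 8 ≤ 32, so it lies inside.
All remaining points lie in this disk, and no smaller disk contains both endpoints, so this is the minimum enclosing circle.
r = √32 ≈ 5.66.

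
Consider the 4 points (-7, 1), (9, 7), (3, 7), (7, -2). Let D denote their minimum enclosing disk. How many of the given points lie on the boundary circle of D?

By Welzl's lemma the MEC is supported by two points (diametrically opposite) or three points (on a circumcircle).
The farthest pair is (-7, 1)–(9, 7) with squared distance 292. The circle on this segment as diameter has centre (1, 4) and r² = 292/4 = 73.
Check (3, 7): distance² to centre = 13 ≤ 73, so it lies inside.
All remaining points lie in this disk, and no smaller disk contains both endpoints, so this is the minimum enclosing circle.
The points at distance exactly r from the centre are (-7, 1), (9, 7) — 2 points.

2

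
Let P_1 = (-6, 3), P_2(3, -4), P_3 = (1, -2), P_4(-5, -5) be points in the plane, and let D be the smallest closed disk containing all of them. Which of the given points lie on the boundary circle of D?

A smallest enclosing disk is always determined by at most three of the input points on its boundary.
The farthest pair is P_1–P_2 with squared distance 130. The circle on this segment as diameter has centre (-1.5, -0.5) and r² = 130/4 = 32.5.
Check P_3: distance² to centre = 8.5 ≤ 32.5, so it lies inside.
All remaining points lie in this disk, and no smaller disk contains both endpoints, so this is the minimum enclosing circle.
The points at distance exactly r from the centre are P_1, P_2, P_4 — 3 points.

P_1, P_2, P_4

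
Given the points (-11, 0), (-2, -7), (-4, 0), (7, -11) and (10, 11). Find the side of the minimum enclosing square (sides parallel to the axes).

The bounding box has width 21 and height 22.
An axis-aligned square enclosing the set must have side ≥ max(width, height).
So the minimum side is max(21, 22) = 22.

22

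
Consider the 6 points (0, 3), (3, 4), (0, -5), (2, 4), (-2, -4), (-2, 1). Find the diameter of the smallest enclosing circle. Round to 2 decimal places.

The minimum enclosing circle is determined by three boundary points: (3, 4), (0, -5), (-2, -4).
Their circumcentre is (15/14, -5/14) with r² = 2225/98.
The farthest remaining point (2, 4) is at distance² 1945/98 ≤ 2225/98.
Diameter = 2r = 2√(2225/98) ≈ 9.53.

9.53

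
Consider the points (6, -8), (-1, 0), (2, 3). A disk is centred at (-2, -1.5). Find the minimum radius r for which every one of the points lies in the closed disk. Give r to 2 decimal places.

10.31

The required radius is the distance from (-2, -1.5) to the farthest point.
Squared distances: 106.25, 3.25, 36.25.
Maximum is 106.25, attained at (6, -8).
r = √(106.25) ≈ 10.31.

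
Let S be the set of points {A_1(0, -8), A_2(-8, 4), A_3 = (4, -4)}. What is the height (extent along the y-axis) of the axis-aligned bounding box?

max y = 4, min y = -8, so height = 12.

12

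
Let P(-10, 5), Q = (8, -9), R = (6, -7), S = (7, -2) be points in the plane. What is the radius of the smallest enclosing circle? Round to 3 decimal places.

11.402

By Welzl's lemma the MEC is supported by two points (diametrically opposite) or three points (on a circumcircle).
The farthest pair is P–Q with squared distance 520. The circle on this segment as diameter has centre (-1, -2) and r² = 520/4 = 130.
Check R: distance² to centre = 74 ≤ 130, so it lies inside.
All remaining points lie in this disk, and no smaller disk contains both endpoints, so this is the minimum enclosing circle.
r = √130 ≈ 11.402.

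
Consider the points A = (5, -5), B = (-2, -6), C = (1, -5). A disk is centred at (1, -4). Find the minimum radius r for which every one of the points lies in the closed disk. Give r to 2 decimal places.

4.12

The required radius is the distance from (1, -4) to the farthest point.
Squared distances: 17, 13, 1.
Maximum is 17, attained at A.
r = √17 ≈ 4.12.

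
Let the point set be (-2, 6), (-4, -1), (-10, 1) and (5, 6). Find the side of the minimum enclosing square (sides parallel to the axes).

The bounding box has width 15 and height 7.
An axis-aligned square enclosing the set must have side ≥ max(width, height).
So the minimum side is max(15, 7) = 15.

15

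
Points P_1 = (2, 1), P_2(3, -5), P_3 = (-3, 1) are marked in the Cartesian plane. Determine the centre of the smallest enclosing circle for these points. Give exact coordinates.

(0, -2)

Side lengths²: P_1P_2² = 37, P_1P_3² = 25, P_2P_3² = 72.
Since P_2P_3² = 72 ≥ 37 + 25 = 62, the angle opposite P_2P_3 is not acute, so the smallest enclosing circle has P_2P_3 as diameter.
Centre = midpoint of P_2P_3 = (0, -2), r² = 72/4 = 18.
Centre = (0, -2).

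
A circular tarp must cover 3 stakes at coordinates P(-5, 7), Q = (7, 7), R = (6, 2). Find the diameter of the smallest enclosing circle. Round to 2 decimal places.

12.32

Side lengths²: PQ² = 144, PR² = 146, QR² = 26.
Since PR² = 146 < 144 + 26 = 170, the triangle is acute, so the smallest enclosing circle is the circumcircle.
Circumcentre = (1, 5.6), r² = 37.96.
Diameter = 2r = 2√(37.96) ≈ 12.32.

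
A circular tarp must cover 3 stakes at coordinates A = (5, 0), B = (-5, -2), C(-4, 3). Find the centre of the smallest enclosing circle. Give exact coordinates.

Side lengths²: AB² = 104, AC² = 90, BC² = 26.
Since AB² = 104 < 90 + 26 = 116, the triangle is acute, so the smallest enclosing circle is the circumcircle.
Circumcentre = (-0.125, -0.375), r² = 26.40625.
Centre = (-0.125, -0.375).

(-0.125, -0.375)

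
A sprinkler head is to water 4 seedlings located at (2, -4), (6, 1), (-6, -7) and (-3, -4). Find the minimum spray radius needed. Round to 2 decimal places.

A smallest enclosing disk is always determined by at most three of the input points on its boundary.
The farthest pair is (6, 1)–(-6, -7) with squared distance 208. The circle on this segment as diameter has centre (0, -3) and r² = 208/4 = 52.
Check (2, -4): distance² to centre = 5 ≤ 52, so it lies inside.
All remaining points lie in this disk, and no smaller disk contains both endpoints, so this is the minimum enclosing circle.
r = √52 ≈ 7.21.

7.21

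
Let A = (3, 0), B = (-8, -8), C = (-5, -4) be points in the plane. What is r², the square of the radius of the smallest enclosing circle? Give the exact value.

Side lengths²: AB² = 185, AC² = 80, BC² = 25.
Since AB² = 185 ≥ 80 + 25 = 105, the angle opposite AB is not acute, so the smallest enclosing circle has AB as diameter.
Centre = midpoint of AB = (-2.5, -4), r² = 185/4 = 46.25.

46.25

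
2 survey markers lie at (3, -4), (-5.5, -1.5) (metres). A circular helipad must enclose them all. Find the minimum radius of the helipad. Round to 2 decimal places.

The smallest circle enclosing two points has them as diameter endpoints.
Centre = midpoint = (-1.25, -2.75); r² = |(3, -4)−(-5.5, -1.5)|²/4 = 78.5/4 = 19.625.
r = √(19.625) ≈ 4.43.

4.43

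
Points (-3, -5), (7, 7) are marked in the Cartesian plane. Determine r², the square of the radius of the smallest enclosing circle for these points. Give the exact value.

The smallest circle enclosing two points has them as diameter endpoints.
Centre = midpoint = (2, 1); r² = |(-3, -5)−(7, 7)|²/4 = 244/4 = 61.

61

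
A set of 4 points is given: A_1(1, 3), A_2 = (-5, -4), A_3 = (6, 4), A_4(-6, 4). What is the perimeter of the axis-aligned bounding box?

Width = max x − min x = 6 − (-6) = 12.
Height = max y − min y = 4 − (-4) = 8.
Perimeter = 2(12 + 8) = 40.

40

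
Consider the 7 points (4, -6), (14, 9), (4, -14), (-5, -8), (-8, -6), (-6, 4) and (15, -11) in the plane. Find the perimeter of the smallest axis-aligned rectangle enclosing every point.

92

Width = max x − min x = 15 − (-8) = 23.
Height = max y − min y = 9 − (-14) = 23.
Perimeter = 2(23 + 23) = 92.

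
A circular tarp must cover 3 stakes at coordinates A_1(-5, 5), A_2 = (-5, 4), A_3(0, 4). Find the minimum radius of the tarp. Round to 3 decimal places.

2.550

Side lengths²: A_1A_2² = 1, A_1A_3² = 26, A_2A_3² = 25.
Since A_1A_3² = 26 ≥ 25 + 1 = 26, the angle opposite A_1A_3 is not acute, so the smallest enclosing circle has A_1A_3 as diameter.
Centre = midpoint of A_1A_3 = (-2.5, 4.5), r² = 26/4 = 6.5.
r = √(6.5) ≈ 2.550.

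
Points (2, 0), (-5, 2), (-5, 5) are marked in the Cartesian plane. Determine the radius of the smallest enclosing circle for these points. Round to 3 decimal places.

Call the three points A, B, C in the order given.
Side lengths²: AB² = 53, AC² = 74, BC² = 9.
Since AC² = 74 ≥ 53 + 9 = 62, the angle opposite AC is not acute, so the smallest enclosing circle has AC as diameter.
Centre = midpoint of AC = (-1.5, 2.5), r² = 74/4 = 18.5.
r = √(18.5) ≈ 4.301.

4.301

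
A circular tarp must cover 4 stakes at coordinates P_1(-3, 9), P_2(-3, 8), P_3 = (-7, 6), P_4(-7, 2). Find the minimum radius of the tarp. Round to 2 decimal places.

4.03

A smallest enclosing disk is always determined by at most three of the input points on its boundary.
The farthest pair is P_1–P_4 with squared distance 65. The circle on this segment as diameter has centre (-5, 5.5) and r² = 65/4 = 16.25.
Check P_2: distance² to centre = 10.25 ≤ 16.25, so it lies inside.
All remaining points lie in this disk, and no smaller disk contains both endpoints, so this is the minimum enclosing circle.
r = √(16.25) ≈ 4.03.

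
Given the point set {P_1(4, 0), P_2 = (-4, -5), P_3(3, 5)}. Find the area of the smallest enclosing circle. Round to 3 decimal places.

Side lengths²: P_1P_2² = 89, P_1P_3² = 26, P_2P_3² = 149.
Since P_2P_3² = 149 ≥ 89 + 26 = 115, the angle opposite P_2P_3 is not acute, so the smallest enclosing circle has P_2P_3 as diameter.
Centre = midpoint of P_2P_3 = (-0.5, 0), r² = 149/4 = 37.25.
Area = π·r² = π·37.25 ≈ 117.024.

117.024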